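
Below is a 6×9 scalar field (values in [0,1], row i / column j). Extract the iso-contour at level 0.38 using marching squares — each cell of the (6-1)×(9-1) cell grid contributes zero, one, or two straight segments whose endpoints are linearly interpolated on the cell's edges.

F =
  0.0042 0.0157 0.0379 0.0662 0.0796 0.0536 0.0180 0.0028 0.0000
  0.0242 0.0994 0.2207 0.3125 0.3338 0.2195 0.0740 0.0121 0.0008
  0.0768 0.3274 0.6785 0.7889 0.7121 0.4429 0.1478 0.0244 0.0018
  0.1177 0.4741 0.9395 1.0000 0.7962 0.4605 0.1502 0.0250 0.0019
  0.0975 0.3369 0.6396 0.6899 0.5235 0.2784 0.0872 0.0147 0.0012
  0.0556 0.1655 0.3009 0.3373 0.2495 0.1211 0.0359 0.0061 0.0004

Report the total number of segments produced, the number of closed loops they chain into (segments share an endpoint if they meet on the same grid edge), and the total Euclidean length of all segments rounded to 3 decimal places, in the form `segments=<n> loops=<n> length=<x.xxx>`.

segments=16 loops=1 length=12.984

cell (1,1): code 0100 → (1.348,2.000)–(2.000,1.150)
cell (1,2): code 1100 → (1.142,3.000)–(1.348,2.000)
cell (1,3): code 1100 → (1.122,4.000)–(1.142,3.000)
cell (1,4): code 1100 → (1.718,5.000)–(1.122,4.000)
cell (1,5): code 1000 → (2.000,5.213)–(1.718,5.000)
cell (2,0): code 0100 → (2.359,1.000)–(3.000,0.736)
cell (2,1): code 1110 → (2.000,1.150)–(2.359,1.000)
cell (2,5): code 1001 → (3.000,5.259)–(2.000,5.213)
cell (3,0): code 0010 → (3.000,0.736)–(3.686,1.000)
cell (3,1): code 0111 → (3.686,1.000)–(4.000,1.142)
cell (3,4): code 1011 → (4.000,4.585)–(3.442,5.000)
cell (3,5): code 0001 → (3.442,5.000)–(3.000,5.259)
cell (4,1): code 0010 → (4.000,1.142)–(4.766,2.000)
cell (4,2): code 0011 → (4.766,2.000)–(4.879,3.000)
cell (4,3): code 0011 → (4.879,3.000)–(4.524,4.000)
cell (4,4): code 0001 → (4.524,4.000)–(4.000,4.585)
total: 16 segments, chained into 1 closed loop(s), length Σ = 12.984142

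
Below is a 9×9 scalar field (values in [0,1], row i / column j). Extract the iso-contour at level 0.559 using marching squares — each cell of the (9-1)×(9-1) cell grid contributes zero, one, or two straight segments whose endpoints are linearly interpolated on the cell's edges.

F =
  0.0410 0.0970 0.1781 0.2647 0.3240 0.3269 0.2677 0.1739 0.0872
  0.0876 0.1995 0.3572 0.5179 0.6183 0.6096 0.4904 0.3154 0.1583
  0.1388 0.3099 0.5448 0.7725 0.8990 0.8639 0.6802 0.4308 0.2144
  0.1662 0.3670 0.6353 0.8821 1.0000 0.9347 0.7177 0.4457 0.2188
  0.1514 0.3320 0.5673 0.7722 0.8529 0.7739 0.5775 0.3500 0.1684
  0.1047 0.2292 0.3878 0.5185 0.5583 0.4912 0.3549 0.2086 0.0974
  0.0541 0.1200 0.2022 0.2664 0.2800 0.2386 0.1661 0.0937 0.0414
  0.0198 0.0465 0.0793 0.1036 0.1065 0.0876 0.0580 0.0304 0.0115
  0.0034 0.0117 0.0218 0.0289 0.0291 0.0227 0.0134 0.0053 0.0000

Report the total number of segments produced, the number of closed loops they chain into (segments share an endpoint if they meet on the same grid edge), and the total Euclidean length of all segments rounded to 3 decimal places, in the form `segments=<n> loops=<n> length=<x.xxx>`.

segments=18 loops=1 length=14.177

cell (0,3): code 0100 → (0.799,4.000)–(1.000,3.409)
cell (0,4): code 1100 → (0.821,5.000)–(0.799,4.000)
cell (0,5): code 1000 → (1.000,5.424)–(0.821,5.000)
cell (1,2): code 0100 → (1.161,3.000)–(2.000,2.062)
cell (1,3): code 1110 → (1.000,3.409)–(1.161,3.000)
cell (1,5): code 1101 → (1.361,6.000)–(1.000,5.424)
cell (1,6): code 1000 → (2.000,6.486)–(1.361,6.000)
cell (2,1): code 0100 → (2.157,2.000)–(3.000,1.716)
cell (2,2): code 1110 → (2.000,2.062)–(2.157,2.000)
cell (2,6): code 1001 → (3.000,6.583)–(2.000,6.486)
cell (3,1): code 0110 → (3.000,1.716)–(4.000,1.965)
cell (3,6): code 1001 → (4.000,6.081)–(3.000,6.583)
cell (4,1): code 0010 → (4.000,1.965)–(4.046,2.000)
cell (4,2): code 0011 → (4.046,2.000)–(4.840,3.000)
cell (4,3): code 0011 → (4.840,3.000)–(4.998,4.000)
cell (4,4): code 0011 → (4.998,4.000)–(4.760,5.000)
cell (4,5): code 0011 → (4.760,5.000)–(4.083,6.000)
cell (4,6): code 0001 → (4.083,6.000)–(4.000,6.081)
total: 18 segments, chained into 1 closed loop(s), length Σ = 14.177046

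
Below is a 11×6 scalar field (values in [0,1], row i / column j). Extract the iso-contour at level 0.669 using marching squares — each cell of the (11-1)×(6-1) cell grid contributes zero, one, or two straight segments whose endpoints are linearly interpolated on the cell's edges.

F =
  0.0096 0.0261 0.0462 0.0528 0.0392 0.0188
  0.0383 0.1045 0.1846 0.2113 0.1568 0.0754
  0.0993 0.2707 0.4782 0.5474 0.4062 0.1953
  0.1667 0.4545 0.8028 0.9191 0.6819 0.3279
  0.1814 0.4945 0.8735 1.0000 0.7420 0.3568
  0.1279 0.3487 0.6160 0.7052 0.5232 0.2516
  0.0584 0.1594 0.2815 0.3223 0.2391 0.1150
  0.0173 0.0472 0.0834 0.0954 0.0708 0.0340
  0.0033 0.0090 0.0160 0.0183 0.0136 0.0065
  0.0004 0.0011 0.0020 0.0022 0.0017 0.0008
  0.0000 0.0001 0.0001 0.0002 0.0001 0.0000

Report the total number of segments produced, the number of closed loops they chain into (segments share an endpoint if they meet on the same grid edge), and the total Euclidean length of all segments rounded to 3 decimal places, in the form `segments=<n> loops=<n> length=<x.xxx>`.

segments=12 loops=1 length=8.511

cell (2,1): code 0100 → (2.588,2.000)–(3.000,1.616)
cell (2,2): code 1100 → (2.327,3.000)–(2.588,2.000)
cell (2,3): code 1100 → (2.953,4.000)–(2.327,3.000)
cell (2,4): code 1000 → (3.000,4.036)–(2.953,4.000)
cell (3,1): code 0110 → (3.000,1.616)–(4.000,1.460)
cell (3,4): code 1001 → (4.000,4.190)–(3.000,4.036)
cell (4,1): code 0010 → (4.000,1.460)–(4.794,2.000)
cell (4,2): code 0111 → (4.794,2.000)–(5.000,2.594)
cell (4,3): code 1011 → (5.000,3.199)–(4.334,4.000)
cell (4,4): code 0001 → (4.334,4.000)–(4.000,4.190)
cell (5,2): code 0010 → (5.000,2.594)–(5.095,3.000)
cell (5,3): code 0001 → (5.095,3.000)–(5.000,3.199)
total: 12 segments, chained into 1 closed loop(s), length Σ = 8.511227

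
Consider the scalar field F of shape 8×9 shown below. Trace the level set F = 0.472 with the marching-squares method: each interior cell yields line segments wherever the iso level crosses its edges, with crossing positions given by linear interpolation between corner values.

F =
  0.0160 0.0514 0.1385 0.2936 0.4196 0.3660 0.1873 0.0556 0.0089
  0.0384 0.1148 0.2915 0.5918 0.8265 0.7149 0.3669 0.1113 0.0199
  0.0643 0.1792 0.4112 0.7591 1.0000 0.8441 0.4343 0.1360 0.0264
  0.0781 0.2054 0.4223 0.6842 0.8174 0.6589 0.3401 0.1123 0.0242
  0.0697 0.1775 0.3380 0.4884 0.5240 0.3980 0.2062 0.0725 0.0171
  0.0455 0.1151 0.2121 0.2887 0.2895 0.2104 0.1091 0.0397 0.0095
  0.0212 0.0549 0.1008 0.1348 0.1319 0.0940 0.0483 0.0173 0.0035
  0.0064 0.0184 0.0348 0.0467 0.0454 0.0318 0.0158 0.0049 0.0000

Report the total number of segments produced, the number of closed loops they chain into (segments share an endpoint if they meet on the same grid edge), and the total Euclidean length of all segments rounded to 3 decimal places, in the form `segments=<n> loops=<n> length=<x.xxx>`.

segments=14 loops=1 length=12.245

cell (0,2): code 0100 → (0.598,3.000)–(1.000,2.601)
cell (0,3): code 1100 → (0.129,4.000)–(0.598,3.000)
cell (0,4): code 1100 → (0.304,5.000)–(0.129,4.000)
cell (0,5): code 1000 → (1.000,5.698)–(0.304,5.000)
cell (1,2): code 0110 → (1.000,2.601)–(2.000,2.175)
cell (1,5): code 1001 → (2.000,5.908)–(1.000,5.698)
cell (2,2): code 0110 → (2.000,2.175)–(3.000,2.190)
cell (2,5): code 1001 → (3.000,5.586)–(2.000,5.908)
cell (3,2): code 0110 → (3.000,2.190)–(4.000,2.891)
cell (3,4): code 1011 → (4.000,4.413)–(3.716,5.000)
cell (3,5): code 0001 → (3.716,5.000)–(3.000,5.586)
cell (4,2): code 0010 → (4.000,2.891)–(4.082,3.000)
cell (4,3): code 0011 → (4.082,3.000)–(4.222,4.000)
cell (4,4): code 0001 → (4.222,4.000)–(4.000,4.413)
total: 14 segments, chained into 1 closed loop(s), length Σ = 12.245346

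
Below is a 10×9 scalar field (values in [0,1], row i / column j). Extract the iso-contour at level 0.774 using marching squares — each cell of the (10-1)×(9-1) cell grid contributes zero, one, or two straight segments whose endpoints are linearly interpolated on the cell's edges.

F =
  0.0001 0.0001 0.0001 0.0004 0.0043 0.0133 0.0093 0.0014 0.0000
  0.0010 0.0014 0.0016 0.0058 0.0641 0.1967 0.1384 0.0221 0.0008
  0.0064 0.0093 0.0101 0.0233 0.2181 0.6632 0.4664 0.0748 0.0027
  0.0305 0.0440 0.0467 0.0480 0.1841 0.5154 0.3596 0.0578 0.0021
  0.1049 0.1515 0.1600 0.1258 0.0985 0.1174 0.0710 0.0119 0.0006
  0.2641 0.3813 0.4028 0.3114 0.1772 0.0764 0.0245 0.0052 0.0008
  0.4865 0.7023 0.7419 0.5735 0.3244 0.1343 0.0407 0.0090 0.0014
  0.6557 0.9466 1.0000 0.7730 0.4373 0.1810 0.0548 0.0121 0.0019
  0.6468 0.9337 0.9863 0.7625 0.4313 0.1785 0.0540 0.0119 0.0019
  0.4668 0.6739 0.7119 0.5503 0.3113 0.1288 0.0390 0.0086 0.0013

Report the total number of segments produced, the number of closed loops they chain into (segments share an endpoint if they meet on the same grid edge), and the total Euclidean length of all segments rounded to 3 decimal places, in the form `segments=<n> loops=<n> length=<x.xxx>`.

segments=8 loops=1 length=8.330

cell (6,0): code 0100 → (6.293,1.000)–(7.000,0.407)
cell (6,1): code 1100 → (6.124,2.000)–(6.293,1.000)
cell (6,2): code 1000 → (7.000,2.996)–(6.124,2.000)
cell (7,0): code 0110 → (7.000,0.407)–(8.000,0.443)
cell (7,2): code 1001 → (8.000,2.949)–(7.000,2.996)
cell (8,0): code 0010 → (8.000,0.443)–(8.615,1.000)
cell (8,1): code 0011 → (8.615,1.000)–(8.774,2.000)
cell (8,2): code 0001 → (8.774,2.000)–(8.000,2.949)
total: 8 segments, chained into 1 closed loop(s), length Σ = 8.330409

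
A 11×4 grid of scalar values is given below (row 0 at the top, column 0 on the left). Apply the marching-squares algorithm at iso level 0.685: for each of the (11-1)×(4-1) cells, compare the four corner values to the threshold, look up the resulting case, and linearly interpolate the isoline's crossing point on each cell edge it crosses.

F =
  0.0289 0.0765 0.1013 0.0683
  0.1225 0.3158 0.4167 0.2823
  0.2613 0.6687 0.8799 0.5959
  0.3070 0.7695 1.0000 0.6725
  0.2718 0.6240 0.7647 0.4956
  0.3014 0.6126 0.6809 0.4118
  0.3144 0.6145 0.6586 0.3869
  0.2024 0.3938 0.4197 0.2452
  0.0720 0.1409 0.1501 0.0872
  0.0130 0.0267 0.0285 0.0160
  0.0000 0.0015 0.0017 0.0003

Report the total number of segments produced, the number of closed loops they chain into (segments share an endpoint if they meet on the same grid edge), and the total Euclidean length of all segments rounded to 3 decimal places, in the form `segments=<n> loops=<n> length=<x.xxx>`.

cell (1,1): code 0100 → (1.579,2.000)–(2.000,1.077)
cell (1,2): code 1000 → (2.000,2.686)–(1.579,2.000)
cell (2,0): code 0100 → (2.162,1.000)–(3.000,0.817)
cell (2,1): code 1110 → (2.000,1.077)–(2.162,1.000)
cell (2,2): code 1001 → (3.000,2.962)–(2.000,2.686)
cell (3,0): code 0010 → (3.000,0.817)–(3.581,1.000)
cell (3,1): code 0111 → (3.581,1.000)–(4.000,1.434)
cell (3,2): code 1001 → (4.000,2.296)–(3.000,2.962)
cell (4,1): code 0010 → (4.000,1.434)–(4.951,2.000)
cell (4,2): code 0001 → (4.951,2.000)–(4.000,2.296)
total: 10 segments, chained into 1 closed loop(s), length Σ = 8.409951

segments=10 loops=1 length=8.410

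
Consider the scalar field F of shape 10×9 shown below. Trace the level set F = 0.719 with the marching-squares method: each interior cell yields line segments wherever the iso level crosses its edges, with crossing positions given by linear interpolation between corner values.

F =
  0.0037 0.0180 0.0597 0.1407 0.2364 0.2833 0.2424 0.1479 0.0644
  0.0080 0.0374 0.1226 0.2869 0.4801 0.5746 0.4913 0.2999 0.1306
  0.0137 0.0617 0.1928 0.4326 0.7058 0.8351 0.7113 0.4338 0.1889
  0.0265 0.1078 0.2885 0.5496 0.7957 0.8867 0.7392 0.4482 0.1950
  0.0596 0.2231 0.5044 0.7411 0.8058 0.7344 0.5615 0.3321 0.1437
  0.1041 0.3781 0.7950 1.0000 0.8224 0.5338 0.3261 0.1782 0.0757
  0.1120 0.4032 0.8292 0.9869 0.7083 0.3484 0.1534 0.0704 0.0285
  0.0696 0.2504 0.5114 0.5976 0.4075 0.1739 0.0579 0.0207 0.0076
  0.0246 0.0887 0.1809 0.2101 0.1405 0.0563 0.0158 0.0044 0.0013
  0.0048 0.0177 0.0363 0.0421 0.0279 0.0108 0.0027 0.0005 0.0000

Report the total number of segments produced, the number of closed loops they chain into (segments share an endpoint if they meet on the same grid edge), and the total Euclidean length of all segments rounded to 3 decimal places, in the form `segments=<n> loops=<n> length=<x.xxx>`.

cell (1,4): code 0100 → (1.554,5.000)–(2.000,4.102)
cell (1,5): code 1000 → (2.000,5.938)–(1.554,5.000)
cell (2,3): code 0100 → (2.147,4.000)–(3.000,3.688)
cell (2,4): code 1110 → (2.000,4.102)–(2.147,4.000)
cell (2,5): code 1101 → (2.276,6.000)–(2.000,5.938)
cell (2,6): code 1000 → (3.000,6.069)–(2.276,6.000)
cell (3,2): code 0100 → (3.885,3.000)–(4.000,2.907)
cell (3,3): code 1110 → (3.000,3.688)–(3.885,3.000)
cell (3,5): code 1011 → (4.000,5.089)–(3.114,6.000)
cell (3,6): code 0001 → (3.114,6.000)–(3.000,6.069)
cell (4,1): code 0100 → (4.738,2.000)–(5.000,1.818)
cell (4,2): code 1110 → (4.000,2.907)–(4.738,2.000)
cell (4,4): code 1011 → (5.000,4.358)–(4.077,5.000)
cell (4,5): code 0001 → (4.077,5.000)–(4.000,5.089)
cell (5,1): code 0110 → (5.000,1.818)–(6.000,1.741)
cell (5,3): code 1011 → (6.000,3.962)–(5.906,4.000)
cell (5,4): code 0001 → (5.906,4.000)–(5.000,4.358)
cell (6,1): code 0010 → (6.000,1.741)–(6.347,2.000)
cell (6,2): code 0011 → (6.347,2.000)–(6.688,3.000)
cell (6,3): code 0001 → (6.688,3.000)–(6.000,3.962)
total: 20 segments, chained into 1 closed loop(s), length Σ = 14.292145

segments=20 loops=1 length=14.292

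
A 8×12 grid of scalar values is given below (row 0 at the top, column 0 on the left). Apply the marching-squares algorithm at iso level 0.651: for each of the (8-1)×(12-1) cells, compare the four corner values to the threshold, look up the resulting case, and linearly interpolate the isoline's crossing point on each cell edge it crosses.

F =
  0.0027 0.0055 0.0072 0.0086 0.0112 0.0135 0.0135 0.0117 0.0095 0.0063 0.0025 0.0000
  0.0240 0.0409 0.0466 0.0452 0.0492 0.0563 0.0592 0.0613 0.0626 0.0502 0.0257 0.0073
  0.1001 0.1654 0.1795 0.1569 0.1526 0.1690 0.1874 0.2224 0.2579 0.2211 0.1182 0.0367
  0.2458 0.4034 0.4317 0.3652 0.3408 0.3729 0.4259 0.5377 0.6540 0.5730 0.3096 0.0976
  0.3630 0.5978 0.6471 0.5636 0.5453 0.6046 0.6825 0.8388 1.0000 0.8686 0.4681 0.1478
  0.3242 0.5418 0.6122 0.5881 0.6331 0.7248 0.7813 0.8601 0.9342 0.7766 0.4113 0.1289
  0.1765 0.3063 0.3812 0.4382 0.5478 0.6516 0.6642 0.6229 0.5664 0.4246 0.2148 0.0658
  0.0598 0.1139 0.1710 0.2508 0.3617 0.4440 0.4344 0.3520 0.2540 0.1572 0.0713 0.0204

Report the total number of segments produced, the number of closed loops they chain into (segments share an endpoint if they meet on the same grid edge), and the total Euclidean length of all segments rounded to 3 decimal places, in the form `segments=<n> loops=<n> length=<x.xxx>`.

segments=18 loops=1 length=13.192

cell (2,7): code 0100 → (2.992,8.000)–(3.000,7.974)
cell (2,8): code 1000 → (3.000,8.037)–(2.992,8.000)
cell (3,5): code 0100 → (3.877,6.000)–(4.000,5.596)
cell (3,6): code 1100 → (3.376,7.000)–(3.877,6.000)
cell (3,7): code 1110 → (3.000,7.974)–(3.376,7.000)
cell (3,8): code 1101 → (3.264,9.000)–(3.000,8.037)
cell (3,9): code 1000 → (4.000,9.543)–(3.264,9.000)
cell (4,4): code 0100 → (4.386,5.000)–(5.000,4.195)
cell (4,5): code 1110 → (4.000,5.596)–(4.386,5.000)
cell (4,9): code 1001 → (5.000,9.344)–(4.000,9.543)
cell (5,4): code 0110 → (5.000,4.195)–(6.000,4.994)
cell (5,6): code 1011 → (6.000,6.320)–(5.882,7.000)
cell (5,7): code 0011 → (5.882,7.000)–(5.770,8.000)
cell (5,8): code 0011 → (5.770,8.000)–(5.357,9.000)
cell (5,9): code 0001 → (5.357,9.000)–(5.000,9.344)
cell (6,4): code 0010 → (6.000,4.994)–(6.003,5.000)
cell (6,5): code 0011 → (6.003,5.000)–(6.057,6.000)
cell (6,6): code 0001 → (6.057,6.000)–(6.000,6.320)
total: 18 segments, chained into 1 closed loop(s), length Σ = 13.192248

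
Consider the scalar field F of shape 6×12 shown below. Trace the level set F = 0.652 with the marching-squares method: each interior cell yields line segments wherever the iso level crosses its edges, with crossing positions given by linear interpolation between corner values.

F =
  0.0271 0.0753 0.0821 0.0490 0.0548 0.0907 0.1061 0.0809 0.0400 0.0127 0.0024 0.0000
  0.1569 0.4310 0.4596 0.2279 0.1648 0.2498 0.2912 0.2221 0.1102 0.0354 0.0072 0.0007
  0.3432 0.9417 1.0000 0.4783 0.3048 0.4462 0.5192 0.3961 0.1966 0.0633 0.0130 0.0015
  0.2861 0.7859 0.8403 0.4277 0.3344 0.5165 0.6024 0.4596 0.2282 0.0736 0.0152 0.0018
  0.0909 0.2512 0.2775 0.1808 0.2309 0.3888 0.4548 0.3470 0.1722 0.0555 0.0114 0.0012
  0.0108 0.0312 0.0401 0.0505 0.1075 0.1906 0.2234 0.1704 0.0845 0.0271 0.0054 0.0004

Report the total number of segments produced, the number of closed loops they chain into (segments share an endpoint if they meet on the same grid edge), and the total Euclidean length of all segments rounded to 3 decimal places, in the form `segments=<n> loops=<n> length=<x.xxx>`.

segments=8 loops=1 length=6.657

cell (1,0): code 0100 → (1.433,1.000)–(2.000,0.516)
cell (1,1): code 1100 → (1.356,2.000)–(1.433,1.000)
cell (1,2): code 1000 → (2.000,2.667)–(1.356,2.000)
cell (2,0): code 0110 → (2.000,0.516)–(3.000,0.732)
cell (2,2): code 1001 → (3.000,2.456)–(2.000,2.667)
cell (3,0): code 0010 → (3.000,0.732)–(3.250,1.000)
cell (3,1): code 0011 → (3.250,1.000)–(3.335,2.000)
cell (3,2): code 0001 → (3.335,2.000)–(3.000,2.456)
total: 8 segments, chained into 1 closed loop(s), length Σ = 6.656998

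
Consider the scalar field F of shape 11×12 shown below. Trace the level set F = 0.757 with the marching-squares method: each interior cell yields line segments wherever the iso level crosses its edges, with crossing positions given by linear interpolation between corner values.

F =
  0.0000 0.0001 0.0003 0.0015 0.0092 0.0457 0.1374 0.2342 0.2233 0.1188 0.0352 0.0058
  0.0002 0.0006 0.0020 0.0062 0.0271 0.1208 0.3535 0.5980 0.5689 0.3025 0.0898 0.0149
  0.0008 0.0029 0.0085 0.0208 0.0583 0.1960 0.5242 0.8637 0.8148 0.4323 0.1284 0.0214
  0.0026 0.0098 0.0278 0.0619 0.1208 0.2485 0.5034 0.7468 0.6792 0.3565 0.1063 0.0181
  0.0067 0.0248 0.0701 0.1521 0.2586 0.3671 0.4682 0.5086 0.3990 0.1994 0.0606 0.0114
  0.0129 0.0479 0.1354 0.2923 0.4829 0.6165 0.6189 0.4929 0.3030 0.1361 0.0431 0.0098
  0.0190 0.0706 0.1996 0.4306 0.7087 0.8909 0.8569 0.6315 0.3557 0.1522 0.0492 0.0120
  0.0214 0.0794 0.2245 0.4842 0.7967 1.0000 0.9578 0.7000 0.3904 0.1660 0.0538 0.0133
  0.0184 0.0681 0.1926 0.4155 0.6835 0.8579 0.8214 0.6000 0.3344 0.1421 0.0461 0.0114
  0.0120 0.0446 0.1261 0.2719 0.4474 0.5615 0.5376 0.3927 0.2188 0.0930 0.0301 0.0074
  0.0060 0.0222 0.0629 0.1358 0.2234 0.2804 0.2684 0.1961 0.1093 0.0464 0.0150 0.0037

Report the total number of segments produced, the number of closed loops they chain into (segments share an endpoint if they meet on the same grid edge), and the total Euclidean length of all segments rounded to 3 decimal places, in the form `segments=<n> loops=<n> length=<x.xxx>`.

cell (1,6): code 0100 → (1.598,7.000)–(2.000,6.686)
cell (1,7): code 1100 → (1.765,8.000)–(1.598,7.000)
cell (1,8): code 1000 → (2.000,8.151)–(1.765,8.000)
cell (2,6): code 0010 → (2.000,6.686)–(2.913,7.000)
cell (2,7): code 0011 → (2.913,7.000)–(2.426,8.000)
cell (2,8): code 0001 → (2.426,8.000)–(2.000,8.151)
cell (5,4): code 0100 → (5.512,5.000)–(6.000,4.265)
cell (5,5): code 1100 → (5.580,6.000)–(5.512,5.000)
cell (5,6): code 1000 → (6.000,6.443)–(5.580,6.000)
cell (6,3): code 0100 → (6.549,4.000)–(7.000,3.873)
cell (6,4): code 1110 → (6.000,4.265)–(6.549,4.000)
cell (6,6): code 1001 → (7.000,6.779)–(6.000,6.443)
cell (7,3): code 0010 → (7.000,3.873)–(7.351,4.000)
cell (7,4): code 0111 → (7.351,4.000)–(8.000,4.421)
cell (7,6): code 1001 → (8.000,6.291)–(7.000,6.779)
cell (8,4): code 0010 → (8.000,4.421)–(8.340,5.000)
cell (8,5): code 0011 → (8.340,5.000)–(8.227,6.000)
cell (8,6): code 0001 → (8.227,6.000)–(8.000,6.291)
total: 18 segments, chained into 2 closed loop(s), length Σ = 13.267192

segments=18 loops=2 length=13.267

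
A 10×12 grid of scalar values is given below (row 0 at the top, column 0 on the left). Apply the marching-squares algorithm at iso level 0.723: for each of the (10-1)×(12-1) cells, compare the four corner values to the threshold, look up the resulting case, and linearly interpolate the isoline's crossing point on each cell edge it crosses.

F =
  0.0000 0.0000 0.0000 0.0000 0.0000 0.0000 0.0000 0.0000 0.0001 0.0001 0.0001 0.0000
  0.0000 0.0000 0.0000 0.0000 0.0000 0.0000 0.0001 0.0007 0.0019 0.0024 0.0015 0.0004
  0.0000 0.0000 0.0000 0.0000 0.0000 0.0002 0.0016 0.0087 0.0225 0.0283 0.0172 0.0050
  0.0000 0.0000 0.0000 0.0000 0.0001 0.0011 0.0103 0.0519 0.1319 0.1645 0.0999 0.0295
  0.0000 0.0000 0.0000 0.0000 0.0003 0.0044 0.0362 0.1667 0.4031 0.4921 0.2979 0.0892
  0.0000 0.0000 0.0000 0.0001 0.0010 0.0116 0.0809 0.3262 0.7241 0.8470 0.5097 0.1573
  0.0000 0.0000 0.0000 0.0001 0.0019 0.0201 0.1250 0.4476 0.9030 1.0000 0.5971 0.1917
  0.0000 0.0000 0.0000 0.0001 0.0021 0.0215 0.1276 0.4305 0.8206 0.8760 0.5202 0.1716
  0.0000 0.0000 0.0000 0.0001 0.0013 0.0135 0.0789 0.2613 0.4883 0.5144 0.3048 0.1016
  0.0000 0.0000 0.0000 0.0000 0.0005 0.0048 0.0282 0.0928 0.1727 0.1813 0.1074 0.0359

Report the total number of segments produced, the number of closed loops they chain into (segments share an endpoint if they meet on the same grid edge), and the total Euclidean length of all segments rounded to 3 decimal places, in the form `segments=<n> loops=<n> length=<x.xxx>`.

segments=10 loops=1 length=7.734

cell (4,7): code 0100 → (4.997,8.000)–(5.000,7.997)
cell (4,8): code 1100 → (4.651,9.000)–(4.997,8.000)
cell (4,9): code 1000 → (5.000,9.368)–(4.651,9.000)
cell (5,7): code 0110 → (5.000,7.997)–(6.000,7.605)
cell (5,9): code 1001 → (6.000,9.688)–(5.000,9.368)
cell (6,7): code 0110 → (6.000,7.605)–(7.000,7.750)
cell (6,9): code 1001 → (7.000,9.430)–(6.000,9.688)
cell (7,7): code 0010 → (7.000,7.750)–(7.294,8.000)
cell (7,8): code 0011 → (7.294,8.000)–(7.423,9.000)
cell (7,9): code 0001 → (7.423,9.000)–(7.000,9.430)
total: 10 segments, chained into 1 closed loop(s), length Σ = 7.734449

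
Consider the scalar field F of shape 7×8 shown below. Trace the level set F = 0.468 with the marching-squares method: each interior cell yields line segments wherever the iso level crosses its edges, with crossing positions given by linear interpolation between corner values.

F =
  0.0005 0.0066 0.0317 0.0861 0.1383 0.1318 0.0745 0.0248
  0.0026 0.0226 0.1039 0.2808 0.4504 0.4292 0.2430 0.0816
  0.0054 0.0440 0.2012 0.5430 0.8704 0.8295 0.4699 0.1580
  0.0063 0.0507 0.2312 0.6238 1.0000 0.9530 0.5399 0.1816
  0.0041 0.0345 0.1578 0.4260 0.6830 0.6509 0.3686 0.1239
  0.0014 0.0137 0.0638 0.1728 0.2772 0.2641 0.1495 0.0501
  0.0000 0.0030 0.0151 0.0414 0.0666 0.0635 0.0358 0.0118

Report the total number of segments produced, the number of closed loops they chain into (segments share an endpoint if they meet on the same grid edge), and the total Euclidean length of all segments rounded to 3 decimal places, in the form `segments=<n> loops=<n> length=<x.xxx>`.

segments=14 loops=1 length=11.041

cell (1,2): code 0100 → (1.714,3.000)–(2.000,2.781)
cell (1,3): code 1100 → (1.042,4.000)–(1.714,3.000)
cell (1,4): code 1100 → (1.097,5.000)–(1.042,4.000)
cell (1,5): code 1100 → (1.992,6.000)–(1.097,5.000)
cell (1,6): code 1000 → (2.000,6.006)–(1.992,6.000)
cell (2,2): code 0110 → (2.000,2.781)–(3.000,2.603)
cell (2,6): code 1001 → (3.000,6.201)–(2.000,6.006)
cell (3,2): code 0010 → (3.000,2.603)–(3.788,3.000)
cell (3,3): code 0111 → (3.788,3.000)–(4.000,3.163)
cell (3,5): code 1011 → (4.000,5.648)–(3.420,6.000)
cell (3,6): code 0001 → (3.420,6.000)–(3.000,6.201)
cell (4,3): code 0010 → (4.000,3.163)–(4.530,4.000)
cell (4,4): code 0011 → (4.530,4.000)–(4.473,5.000)
cell (4,5): code 0001 → (4.473,5.000)–(4.000,5.648)
total: 14 segments, chained into 1 closed loop(s), length Σ = 11.041274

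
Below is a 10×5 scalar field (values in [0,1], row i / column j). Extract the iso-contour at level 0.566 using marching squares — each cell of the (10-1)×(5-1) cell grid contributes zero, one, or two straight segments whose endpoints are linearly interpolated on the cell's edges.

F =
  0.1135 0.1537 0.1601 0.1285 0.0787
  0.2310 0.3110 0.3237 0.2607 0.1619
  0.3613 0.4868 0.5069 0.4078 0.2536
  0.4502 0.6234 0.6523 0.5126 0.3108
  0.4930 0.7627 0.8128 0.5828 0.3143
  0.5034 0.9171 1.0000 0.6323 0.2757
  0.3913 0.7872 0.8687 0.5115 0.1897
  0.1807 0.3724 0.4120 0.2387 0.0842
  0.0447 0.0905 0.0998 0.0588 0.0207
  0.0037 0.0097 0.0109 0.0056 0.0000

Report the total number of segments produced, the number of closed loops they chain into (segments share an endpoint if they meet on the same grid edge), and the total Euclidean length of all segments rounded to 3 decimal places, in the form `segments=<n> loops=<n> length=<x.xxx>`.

segments=14 loops=1 length=11.550

cell (2,0): code 0100 → (2.580,1.000)–(3.000,0.669)
cell (2,1): code 1100 → (2.406,2.000)–(2.580,1.000)
cell (2,2): code 1000 → (3.000,2.618)–(2.406,2.000)
cell (3,0): code 0110 → (3.000,0.669)–(4.000,0.271)
cell (3,2): code 1101 → (3.761,3.000)–(3.000,2.618)
cell (3,3): code 1000 → (4.000,3.063)–(3.761,3.000)
cell (4,0): code 0110 → (4.000,0.271)–(5.000,0.151)
cell (4,3): code 1001 → (5.000,3.186)–(4.000,3.063)
cell (5,0): code 0110 → (5.000,0.151)–(6.000,0.441)
cell (5,2): code 1011 → (6.000,2.847)–(5.549,3.000)
cell (5,3): code 0001 → (5.549,3.000)–(5.000,3.186)
cell (6,0): code 0010 → (6.000,0.441)–(6.533,1.000)
cell (6,1): code 0011 → (6.533,1.000)–(6.663,2.000)
cell (6,2): code 0001 → (6.663,2.000)–(6.000,2.847)
total: 14 segments, chained into 1 closed loop(s), length Σ = 11.549869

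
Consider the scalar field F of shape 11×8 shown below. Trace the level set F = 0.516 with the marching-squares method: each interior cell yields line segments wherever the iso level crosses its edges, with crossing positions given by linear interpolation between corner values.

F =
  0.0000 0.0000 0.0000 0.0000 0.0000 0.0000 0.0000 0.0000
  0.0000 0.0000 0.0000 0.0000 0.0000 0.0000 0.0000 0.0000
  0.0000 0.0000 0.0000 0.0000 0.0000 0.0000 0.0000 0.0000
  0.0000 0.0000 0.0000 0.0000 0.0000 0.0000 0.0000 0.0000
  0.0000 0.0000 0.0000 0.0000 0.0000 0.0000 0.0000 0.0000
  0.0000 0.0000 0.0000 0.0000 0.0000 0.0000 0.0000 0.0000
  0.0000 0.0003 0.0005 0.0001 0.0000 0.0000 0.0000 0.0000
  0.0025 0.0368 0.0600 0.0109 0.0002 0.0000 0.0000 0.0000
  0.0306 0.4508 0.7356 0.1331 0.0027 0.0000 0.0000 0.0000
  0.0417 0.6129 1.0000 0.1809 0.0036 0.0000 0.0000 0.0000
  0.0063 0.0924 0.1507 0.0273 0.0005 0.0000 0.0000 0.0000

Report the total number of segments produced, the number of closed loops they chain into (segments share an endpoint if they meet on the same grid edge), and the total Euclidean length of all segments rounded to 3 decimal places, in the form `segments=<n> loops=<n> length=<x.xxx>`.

cell (7,1): code 0100 → (7.675,2.000)–(8.000,1.229)
cell (7,2): code 1000 → (8.000,2.364)–(7.675,2.000)
cell (8,0): code 0100 → (8.402,1.000)–(9.000,0.830)
cell (8,1): code 1110 → (8.000,1.229)–(8.402,1.000)
cell (8,2): code 1001 → (9.000,2.591)–(8.000,2.364)
cell (9,0): code 0010 → (9.000,0.830)–(9.186,1.000)
cell (9,1): code 0011 → (9.186,1.000)–(9.570,2.000)
cell (9,2): code 0001 → (9.570,2.000)–(9.000,2.591)
total: 8 segments, chained into 1 closed loop(s), length Σ = 5.578531

segments=8 loops=1 length=5.579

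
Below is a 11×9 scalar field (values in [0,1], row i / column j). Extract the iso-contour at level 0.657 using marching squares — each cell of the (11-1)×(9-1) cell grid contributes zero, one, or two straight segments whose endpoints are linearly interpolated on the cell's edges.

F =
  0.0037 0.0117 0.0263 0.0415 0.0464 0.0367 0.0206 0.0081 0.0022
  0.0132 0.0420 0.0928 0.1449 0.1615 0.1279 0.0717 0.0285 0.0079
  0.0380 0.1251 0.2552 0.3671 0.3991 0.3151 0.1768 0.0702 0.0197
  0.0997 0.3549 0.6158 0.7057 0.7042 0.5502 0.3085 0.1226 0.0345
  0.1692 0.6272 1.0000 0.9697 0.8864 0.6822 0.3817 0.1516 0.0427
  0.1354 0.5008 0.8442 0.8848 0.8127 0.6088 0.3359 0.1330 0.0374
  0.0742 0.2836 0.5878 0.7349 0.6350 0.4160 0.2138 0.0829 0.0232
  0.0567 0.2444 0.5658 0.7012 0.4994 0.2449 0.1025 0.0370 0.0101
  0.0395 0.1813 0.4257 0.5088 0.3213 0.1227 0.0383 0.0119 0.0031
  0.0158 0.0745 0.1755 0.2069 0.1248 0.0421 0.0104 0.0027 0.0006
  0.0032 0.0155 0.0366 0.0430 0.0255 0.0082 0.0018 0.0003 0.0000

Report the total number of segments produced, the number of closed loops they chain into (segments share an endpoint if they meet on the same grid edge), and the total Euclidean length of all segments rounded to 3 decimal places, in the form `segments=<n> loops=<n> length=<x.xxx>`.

segments=18 loops=1 length=12.802

cell (2,2): code 0100 → (2.856,3.000)–(3.000,2.458)
cell (2,3): code 1100 → (2.845,4.000)–(2.856,3.000)
cell (2,4): code 1000 → (3.000,4.306)–(2.845,4.000)
cell (3,1): code 0100 → (3.107,2.000)–(4.000,1.080)
cell (3,2): code 1110 → (3.000,2.458)–(3.107,2.000)
cell (3,4): code 1101 → (3.809,5.000)–(3.000,4.306)
cell (3,5): code 1000 → (4.000,5.084)–(3.809,5.000)
cell (4,1): code 0110 → (4.000,1.080)–(5.000,1.455)
cell (4,4): code 1011 → (5.000,4.764)–(4.343,5.000)
cell (4,5): code 0001 → (4.343,5.000)–(4.000,5.084)
cell (5,1): code 0010 → (5.000,1.455)–(5.730,2.000)
cell (5,2): code 0111 → (5.730,2.000)–(6.000,2.470)
cell (5,3): code 1011 → (6.000,3.780)–(5.876,4.000)
cell (5,4): code 0001 → (5.876,4.000)–(5.000,4.764)
cell (6,2): code 0110 → (6.000,2.470)–(7.000,2.674)
cell (6,3): code 1001 → (7.000,3.219)–(6.000,3.780)
cell (7,2): code 0010 → (7.000,2.674)–(7.230,3.000)
cell (7,3): code 0001 → (7.230,3.000)–(7.000,3.219)
total: 18 segments, chained into 1 closed loop(s), length Σ = 12.801912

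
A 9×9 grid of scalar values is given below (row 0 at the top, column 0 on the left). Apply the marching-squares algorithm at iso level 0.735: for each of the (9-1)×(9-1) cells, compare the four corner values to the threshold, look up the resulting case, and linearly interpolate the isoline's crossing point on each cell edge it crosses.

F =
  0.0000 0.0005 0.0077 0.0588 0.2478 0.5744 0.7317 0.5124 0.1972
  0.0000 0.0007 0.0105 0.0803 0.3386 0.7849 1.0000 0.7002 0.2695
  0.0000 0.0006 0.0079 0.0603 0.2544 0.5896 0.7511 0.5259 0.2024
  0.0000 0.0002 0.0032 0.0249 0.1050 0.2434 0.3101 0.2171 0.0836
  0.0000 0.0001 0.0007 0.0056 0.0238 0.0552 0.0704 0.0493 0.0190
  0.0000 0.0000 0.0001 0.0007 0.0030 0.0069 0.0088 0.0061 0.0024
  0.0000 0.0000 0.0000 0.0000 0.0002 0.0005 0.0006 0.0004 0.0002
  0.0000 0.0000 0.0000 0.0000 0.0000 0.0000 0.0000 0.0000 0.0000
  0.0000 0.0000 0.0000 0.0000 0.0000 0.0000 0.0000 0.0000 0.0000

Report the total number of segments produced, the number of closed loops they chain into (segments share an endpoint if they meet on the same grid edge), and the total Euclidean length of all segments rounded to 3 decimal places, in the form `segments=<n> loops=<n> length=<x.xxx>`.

cell (0,4): code 0100 → (0.763,5.000)–(1.000,4.888)
cell (0,5): code 1100 → (0.012,6.000)–(0.763,5.000)
cell (0,6): code 1000 → (1.000,6.884)–(0.012,6.000)
cell (1,4): code 0010 → (1.000,4.888)–(1.256,5.000)
cell (1,5): code 0111 → (1.256,5.000)–(2.000,5.900)
cell (1,6): code 1001 → (2.000,6.071)–(1.000,6.884)
cell (2,5): code 0010 → (2.000,5.900)–(2.037,6.000)
cell (2,6): code 0001 → (2.037,6.000)–(2.000,6.071)
total: 8 segments, chained into 1 closed loop(s), length Σ = 5.759980

segments=8 loops=1 length=5.760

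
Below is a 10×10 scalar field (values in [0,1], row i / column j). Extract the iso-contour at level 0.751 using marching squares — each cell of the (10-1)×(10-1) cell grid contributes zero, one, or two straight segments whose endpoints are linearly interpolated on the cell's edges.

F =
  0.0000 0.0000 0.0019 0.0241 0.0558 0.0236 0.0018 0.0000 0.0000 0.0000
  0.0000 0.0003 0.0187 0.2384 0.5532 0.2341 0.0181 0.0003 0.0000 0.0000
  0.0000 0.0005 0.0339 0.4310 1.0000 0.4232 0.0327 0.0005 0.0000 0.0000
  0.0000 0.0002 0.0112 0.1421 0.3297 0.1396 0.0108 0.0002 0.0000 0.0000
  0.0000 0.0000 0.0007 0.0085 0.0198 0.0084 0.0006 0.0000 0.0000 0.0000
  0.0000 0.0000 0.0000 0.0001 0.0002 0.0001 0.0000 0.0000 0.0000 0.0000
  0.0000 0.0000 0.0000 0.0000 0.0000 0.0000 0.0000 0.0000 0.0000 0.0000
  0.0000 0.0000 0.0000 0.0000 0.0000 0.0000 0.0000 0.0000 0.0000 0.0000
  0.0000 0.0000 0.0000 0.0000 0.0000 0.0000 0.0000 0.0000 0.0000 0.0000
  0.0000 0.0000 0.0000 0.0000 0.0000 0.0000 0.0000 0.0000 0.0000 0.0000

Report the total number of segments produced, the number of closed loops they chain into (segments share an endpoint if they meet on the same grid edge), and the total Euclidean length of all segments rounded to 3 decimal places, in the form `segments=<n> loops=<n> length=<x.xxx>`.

segments=4 loops=1 length=2.557

cell (1,3): code 0100 → (1.443,4.000)–(2.000,3.562)
cell (1,4): code 1000 → (2.000,4.432)–(1.443,4.000)
cell (2,3): code 0010 → (2.000,3.562)–(2.371,4.000)
cell (2,4): code 0001 → (2.371,4.000)–(2.000,4.432)
total: 4 segments, chained into 1 closed loop(s), length Σ = 2.557052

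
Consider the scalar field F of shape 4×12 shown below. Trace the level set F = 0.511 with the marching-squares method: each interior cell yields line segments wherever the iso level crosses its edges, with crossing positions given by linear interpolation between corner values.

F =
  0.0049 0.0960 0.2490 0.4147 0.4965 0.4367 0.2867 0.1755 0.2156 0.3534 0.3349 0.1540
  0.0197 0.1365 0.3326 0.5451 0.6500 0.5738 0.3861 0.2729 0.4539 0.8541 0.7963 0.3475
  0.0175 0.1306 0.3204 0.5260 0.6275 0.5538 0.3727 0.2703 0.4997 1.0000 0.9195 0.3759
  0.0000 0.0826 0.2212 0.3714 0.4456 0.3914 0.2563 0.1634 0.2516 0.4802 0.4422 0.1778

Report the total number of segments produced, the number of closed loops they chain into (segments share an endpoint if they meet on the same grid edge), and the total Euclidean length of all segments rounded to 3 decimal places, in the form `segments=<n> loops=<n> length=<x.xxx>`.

cell (0,2): code 0100 → (0.738,3.000)–(1.000,2.840)
cell (0,3): code 1100 → (0.094,4.000)–(0.738,3.000)
cell (0,4): code 1100 → (0.542,5.000)–(0.094,4.000)
cell (0,5): code 1000 → (1.000,5.335)–(0.542,5.000)
cell (0,8): code 0100 → (0.315,9.000)–(1.000,8.143)
cell (0,9): code 1100 → (0.382,10.000)–(0.315,9.000)
cell (0,10): code 1000 → (1.000,10.636)–(0.382,10.000)
cell (1,2): code 0110 → (1.000,2.840)–(2.000,2.927)
cell (1,5): code 1001 → (2.000,5.236)–(1.000,5.335)
cell (1,8): code 0110 → (1.000,8.143)–(2.000,8.023)
cell (1,10): code 1001 → (2.000,10.751)–(1.000,10.636)
cell (2,2): code 0010 → (2.000,2.927)–(2.097,3.000)
cell (2,3): code 0011 → (2.097,3.000)–(2.640,4.000)
cell (2,4): code 0011 → (2.640,4.000)–(2.264,5.000)
cell (2,5): code 0001 → (2.264,5.000)–(2.000,5.236)
cell (2,8): code 0010 → (2.000,8.023)–(2.941,9.000)
cell (2,9): code 0011 → (2.941,9.000)–(2.856,10.000)
cell (2,10): code 0001 → (2.856,10.000)–(2.000,10.751)
total: 18 segments, chained into 2 closed loop(s), length Σ = 16.349447

segments=18 loops=2 length=16.349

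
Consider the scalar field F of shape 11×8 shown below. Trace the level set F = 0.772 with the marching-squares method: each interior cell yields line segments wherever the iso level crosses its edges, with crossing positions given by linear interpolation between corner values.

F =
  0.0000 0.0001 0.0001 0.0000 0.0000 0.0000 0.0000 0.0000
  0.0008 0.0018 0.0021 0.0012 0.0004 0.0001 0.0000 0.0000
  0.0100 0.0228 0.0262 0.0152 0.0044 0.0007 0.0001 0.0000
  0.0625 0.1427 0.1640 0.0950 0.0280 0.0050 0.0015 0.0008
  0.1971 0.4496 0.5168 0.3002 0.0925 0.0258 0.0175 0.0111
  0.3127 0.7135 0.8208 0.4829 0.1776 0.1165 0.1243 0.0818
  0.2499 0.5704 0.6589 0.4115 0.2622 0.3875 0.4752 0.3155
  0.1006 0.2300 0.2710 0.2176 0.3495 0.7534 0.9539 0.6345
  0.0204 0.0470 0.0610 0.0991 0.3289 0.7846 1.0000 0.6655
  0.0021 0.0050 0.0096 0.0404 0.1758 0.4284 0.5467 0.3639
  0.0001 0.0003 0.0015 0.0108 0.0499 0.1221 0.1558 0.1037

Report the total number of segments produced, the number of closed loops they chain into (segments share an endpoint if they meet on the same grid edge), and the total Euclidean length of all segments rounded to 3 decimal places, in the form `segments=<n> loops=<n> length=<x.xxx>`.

cell (4,1): code 0100 → (4.839,2.000)–(5.000,1.545)
cell (4,2): code 1000 → (5.000,2.144)–(4.839,2.000)
cell (5,1): code 0010 → (5.000,1.545)–(5.301,2.000)
cell (5,2): code 0001 → (5.301,2.000)–(5.000,2.144)
cell (6,5): code 0100 → (6.620,6.000)–(7.000,5.093)
cell (6,6): code 1000 → (7.000,6.570)–(6.620,6.000)
cell (7,4): code 0100 → (7.596,5.000)–(8.000,4.972)
cell (7,5): code 1110 → (7.000,5.093)–(7.596,5.000)
cell (7,6): code 1001 → (8.000,6.682)–(7.000,6.570)
cell (8,4): code 0010 → (8.000,4.972)–(8.035,5.000)
cell (8,5): code 0011 → (8.035,5.000)–(8.503,6.000)
cell (8,6): code 0001 → (8.503,6.000)–(8.000,6.682)
total: 12 segments, chained into 2 closed loop(s), length Σ = 7.256624

segments=12 loops=2 length=7.257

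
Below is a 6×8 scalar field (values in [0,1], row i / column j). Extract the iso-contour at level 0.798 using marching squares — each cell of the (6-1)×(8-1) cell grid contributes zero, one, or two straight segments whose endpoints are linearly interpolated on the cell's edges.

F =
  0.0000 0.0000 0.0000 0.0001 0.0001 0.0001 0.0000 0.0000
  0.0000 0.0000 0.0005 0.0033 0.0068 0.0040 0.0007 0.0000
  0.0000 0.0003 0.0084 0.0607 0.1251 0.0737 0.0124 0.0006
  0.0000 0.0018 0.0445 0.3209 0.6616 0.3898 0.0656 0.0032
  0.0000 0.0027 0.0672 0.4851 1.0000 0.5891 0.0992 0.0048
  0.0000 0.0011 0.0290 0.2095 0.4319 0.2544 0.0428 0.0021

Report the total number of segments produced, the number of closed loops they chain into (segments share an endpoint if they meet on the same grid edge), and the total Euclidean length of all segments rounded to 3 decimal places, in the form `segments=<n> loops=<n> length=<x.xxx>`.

cell (3,3): code 0100 → (3.403,4.000)–(4.000,3.608)
cell (3,4): code 1000 → (4.000,4.492)–(3.403,4.000)
cell (4,3): code 0010 → (4.000,3.608)–(4.356,4.000)
cell (4,4): code 0001 → (4.356,4.000)–(4.000,4.492)
total: 4 segments, chained into 1 closed loop(s), length Σ = 2.623790

segments=4 loops=1 length=2.624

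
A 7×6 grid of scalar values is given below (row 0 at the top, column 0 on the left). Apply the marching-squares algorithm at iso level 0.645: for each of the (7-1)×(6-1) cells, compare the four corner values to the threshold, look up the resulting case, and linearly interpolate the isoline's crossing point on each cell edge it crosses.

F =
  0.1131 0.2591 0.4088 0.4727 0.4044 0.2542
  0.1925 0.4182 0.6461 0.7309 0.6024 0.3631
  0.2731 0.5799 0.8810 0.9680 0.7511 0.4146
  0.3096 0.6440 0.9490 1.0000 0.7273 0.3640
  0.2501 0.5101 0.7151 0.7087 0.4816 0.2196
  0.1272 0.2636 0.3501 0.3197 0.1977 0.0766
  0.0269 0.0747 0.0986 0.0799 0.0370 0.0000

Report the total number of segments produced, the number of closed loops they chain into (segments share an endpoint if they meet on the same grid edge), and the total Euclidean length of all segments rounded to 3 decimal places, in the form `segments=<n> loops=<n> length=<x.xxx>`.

cell (0,1): code 0100 → (0.995,2.000)–(1.000,1.995)
cell (0,2): code 1100 → (0.667,3.000)–(0.995,2.000)
cell (0,3): code 1000 → (1.000,3.668)–(0.667,3.000)
cell (1,1): code 0110 → (1.000,1.995)–(2.000,1.216)
cell (1,3): code 1101 → (1.286,4.000)–(1.000,3.668)
cell (1,4): code 1000 → (2.000,4.315)–(1.286,4.000)
cell (2,1): code 0110 → (2.000,1.216)–(3.000,1.003)
cell (2,4): code 1001 → (3.000,4.227)–(2.000,4.315)
cell (3,1): code 0110 → (3.000,1.003)–(4.000,1.658)
cell (3,3): code 1011 → (4.000,3.280)–(3.335,4.000)
cell (3,4): code 0001 → (3.335,4.000)–(3.000,4.227)
cell (4,1): code 0010 → (4.000,1.658)–(4.192,2.000)
cell (4,2): code 0011 → (4.192,2.000)–(4.164,3.000)
cell (4,3): code 0001 → (4.164,3.000)–(4.000,3.280)
total: 14 segments, chained into 1 closed loop(s), length Σ = 10.614823

segments=14 loops=1 length=10.615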